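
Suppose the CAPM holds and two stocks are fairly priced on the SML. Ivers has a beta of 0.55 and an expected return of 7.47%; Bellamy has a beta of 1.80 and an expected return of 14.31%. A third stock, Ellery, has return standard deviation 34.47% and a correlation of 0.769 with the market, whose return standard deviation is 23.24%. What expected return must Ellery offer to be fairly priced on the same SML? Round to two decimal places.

MRP = (14.31% − 7.47%) / (1.80 − 0.55) = 5.4720%
R_f = 7.47% − 0.55 × 5.4720% = 4.4604%
β_Ellery = ρ·σ_i/σ_m = 0.769 × 34.47 / 23.24 = 1.1406
E(R_Ellery) = R_f + β × MRP = 4.4604% + 1.1406 × 5.4720% = 10.70%

10.70%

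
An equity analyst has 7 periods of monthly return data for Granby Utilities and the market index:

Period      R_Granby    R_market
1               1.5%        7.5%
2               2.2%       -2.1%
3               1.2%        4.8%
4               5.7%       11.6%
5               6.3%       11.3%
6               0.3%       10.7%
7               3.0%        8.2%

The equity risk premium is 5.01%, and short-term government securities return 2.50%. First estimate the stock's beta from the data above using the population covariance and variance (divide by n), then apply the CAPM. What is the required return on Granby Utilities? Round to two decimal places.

3.47%

Mean R_i = (1.5 + 2.2 + 1.2 + 5.7 + 6.3 + 0.3 + 3.0) / 7 = 2.8857%
Mean R_m = (7.5 − 2.1 + 4.8 + 11.6 + 11.3 + 10.7 + 8.2) / 7 = 7.4286%
Σ(R_i − R̄_i)(R_m − R̄_m) = 27.4529  ⇒  Cov = 27.4529 / 7 = 3.9218
Σ(R_m − R̄_m)² = 141.3943  ⇒  Var(R_m) = 141.3943 / 7 = 20.1992
β = Cov / Var(R_m) = 3.9218 / 20.1992 = 0.1942
E(R) = R_f + β × MRP = 2.50% + 0.1942 × 5.01% = 3.47%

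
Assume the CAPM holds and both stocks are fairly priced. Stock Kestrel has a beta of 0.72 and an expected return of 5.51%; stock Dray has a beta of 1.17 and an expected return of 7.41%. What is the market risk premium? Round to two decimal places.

4.22%

Both satisfy E(R) = R_f + β·MRP, so the slope of the SML is
MRP = (7.41% − 5.51%) / (1.17 − 0.72) = 1.90% / 0.45 = 4.2222%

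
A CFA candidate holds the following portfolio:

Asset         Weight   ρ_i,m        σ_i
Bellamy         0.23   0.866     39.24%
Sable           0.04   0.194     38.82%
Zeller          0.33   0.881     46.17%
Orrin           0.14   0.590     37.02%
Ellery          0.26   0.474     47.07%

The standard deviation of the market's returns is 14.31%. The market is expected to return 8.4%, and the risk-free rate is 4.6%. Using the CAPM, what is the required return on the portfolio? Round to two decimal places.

β_Bellamy = 0.866 × 39.24% / 14.31% = 2.3747
β_Sable = 0.194 × 38.82% / 14.31% = 0.5263
β_Zeller = 0.881 × 46.17% / 14.31% = 2.8425
β_Orrin = 0.590 × 37.02% / 14.31% = 1.5263
β_Ellery = 0.474 × 47.07% / 14.31% = 1.5591
β_P = Σ w_i β_i = 0.23×2.3747 + 0.04×0.5263 + 0.33×2.8425 + 0.14×1.5263 + 0.26×1.5591 = 2.1243
MRP = 8.4% − 4.6% = 3.80%
E(R_P) = R_f + β_P × MRP = 4.6% + 2.1243 × 3.8% = 12.67%

12.67%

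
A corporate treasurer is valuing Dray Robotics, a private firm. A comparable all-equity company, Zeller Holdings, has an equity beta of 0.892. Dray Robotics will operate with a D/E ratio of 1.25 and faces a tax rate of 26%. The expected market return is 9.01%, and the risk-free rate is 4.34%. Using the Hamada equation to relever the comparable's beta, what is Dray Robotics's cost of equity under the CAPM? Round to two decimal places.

β_L = β_U × [1 + (1 − t)(D/E)] = 0.892 × [1 + (1 − 0.26) × 1.25]
    = 0.892 × [1 + 0.74 × 1.25] = 0.892 × 1.9250 = 1.7171
MRP = 9.01% − 4.34% = 4.67%
E(R) = R_f + β_L × MRP = 4.34% + 1.7171 × 4.67% = 12.36%

12.36%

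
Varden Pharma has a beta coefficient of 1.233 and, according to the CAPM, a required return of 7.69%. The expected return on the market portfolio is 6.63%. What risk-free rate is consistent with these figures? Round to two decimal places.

E(R) = R_f + β(E(R_m) − R_f) = R_f(1 − β) + β·E(R_m)
7.69% = R_f × (1 − 1.233) + 1.233 × 6.63%
7.69% = R_f × -0.233 + 8.17479%
R_f = (7.69% − 8.17479%) / -0.233 = 2.08%

2.08%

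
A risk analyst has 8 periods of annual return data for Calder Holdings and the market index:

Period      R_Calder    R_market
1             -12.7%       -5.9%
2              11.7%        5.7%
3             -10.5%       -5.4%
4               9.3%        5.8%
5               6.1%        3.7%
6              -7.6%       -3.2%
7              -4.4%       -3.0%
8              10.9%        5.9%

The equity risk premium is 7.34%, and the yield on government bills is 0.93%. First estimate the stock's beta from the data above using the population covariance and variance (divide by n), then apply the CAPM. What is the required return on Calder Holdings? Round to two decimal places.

14.97%

Mean R_i = (-12.7 + 11.7 − 10.5 + 9.3 + 6.1 − 7.6 − 4.4 + 10.9) / 8 = 0.3500%
Mean R_m = (-5.9 + 5.7 − 5.4 + 5.8 + 3.7 − 3.2 − 3.0 + 5.9) / 8 = 0.4500%
Σ(R_i − R̄_i)(R_m − R̄_m) = 375.4000  ⇒  Cov = 375.4000 / 8 = 46.9250
Σ(R_m − R̄_m)² = 196.2200  ⇒  Var(R_m) = 196.2200 / 8 = 24.5275
β = Cov / Var(R_m) = 46.9250 / 24.5275 = 1.9132
E(R) = R_f + β × MRP = 0.93% + 1.9132 × 7.34% = 14.97%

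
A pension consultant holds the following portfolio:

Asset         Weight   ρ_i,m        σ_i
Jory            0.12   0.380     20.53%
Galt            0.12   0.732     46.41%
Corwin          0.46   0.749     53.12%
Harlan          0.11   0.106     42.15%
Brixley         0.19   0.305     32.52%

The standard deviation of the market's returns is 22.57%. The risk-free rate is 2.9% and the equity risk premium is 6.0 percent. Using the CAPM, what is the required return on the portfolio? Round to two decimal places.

9.73%

β_Jory = 0.380 × 20.53% / 22.57% = 0.3457
β_Galt = 0.732 × 46.41% / 22.57% = 1.5052
β_Corwin = 0.749 × 53.12% / 22.57% = 1.7628
β_Harlan = 0.106 × 42.15% / 22.57% = 0.1980
β_Brixley = 0.305 × 32.52% / 22.57% = 0.4395
β_P = Σ w_i β_i = 0.12×0.3457 + 0.12×1.5052 + 0.46×1.7628 + 0.11×0.1980 + 0.19×0.4395 = 1.1383
E(R_P) = R_f + β_P × MRP = 2.9% + 1.1383 × 6.0% = 9.73%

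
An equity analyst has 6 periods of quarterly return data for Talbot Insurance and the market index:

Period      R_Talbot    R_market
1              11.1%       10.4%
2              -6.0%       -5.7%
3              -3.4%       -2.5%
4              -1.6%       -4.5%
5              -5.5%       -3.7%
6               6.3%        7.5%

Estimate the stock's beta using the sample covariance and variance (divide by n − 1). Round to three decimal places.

0.983

Mean R_i = (11.1 − 6.0 − 3.4 − 1.6 − 5.5 + 6.3) / 6 = 0.1500%
Mean R_m = (10.4 − 5.7 − 2.5 − 4.5 − 3.7 + 7.5) / 6 = 0.2500%
Σ(R_i − R̄_i)(R_m − R̄_m) = 232.7150  ⇒  Cov = 232.7150 / 5 = 46.5430
Σ(R_m − R̄_m)² = 236.7150  ⇒  Var(R_m) = 236.7150 / 5 = 47.3430
β = Cov / Var(R_m) = 46.5430 / 47.3430 = 0.9831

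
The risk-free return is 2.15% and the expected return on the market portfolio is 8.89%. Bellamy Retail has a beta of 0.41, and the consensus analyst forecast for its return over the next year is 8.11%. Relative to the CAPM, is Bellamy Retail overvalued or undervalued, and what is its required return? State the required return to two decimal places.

Undervalued; required return 4.91%

MRP = 8.89% − 2.15% = 6.74%
Required return = R_f + β·MRP = 2.15% + 0.41 × 6.74% = 4.91%
Forecast 8.11% > required 4.91% → the stock plots above the SML → undervalued.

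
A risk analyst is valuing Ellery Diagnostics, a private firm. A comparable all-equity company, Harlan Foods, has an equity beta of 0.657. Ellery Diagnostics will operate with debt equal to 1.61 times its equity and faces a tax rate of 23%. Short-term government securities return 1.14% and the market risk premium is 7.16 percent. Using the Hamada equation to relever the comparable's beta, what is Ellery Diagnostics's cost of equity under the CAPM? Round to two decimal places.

11.68%

β_L = β_U × [1 + (1 − t)(D/E)] = 0.657 × [1 + (1 − 0.23) × 1.61]
    = 0.657 × [1 + 0.77 × 1.61] = 0.657 × 2.2397 = 1.4715
E(R) = R_f + β_L × MRP = 1.14% + 1.4715 × 7.16% = 11.68%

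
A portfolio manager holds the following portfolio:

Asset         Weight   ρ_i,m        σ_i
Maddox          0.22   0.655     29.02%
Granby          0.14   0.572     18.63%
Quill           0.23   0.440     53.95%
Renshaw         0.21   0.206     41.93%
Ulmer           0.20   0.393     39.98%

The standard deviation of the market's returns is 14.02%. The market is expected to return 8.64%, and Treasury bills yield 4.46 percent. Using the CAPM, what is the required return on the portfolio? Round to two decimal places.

β_Maddox = 0.655 × 29.02% / 14.02% = 1.3558
β_Granby = 0.572 × 18.63% / 14.02% = 0.7601
β_Quill = 0.440 × 53.95% / 14.02% = 1.6932
β_Renshaw = 0.206 × 41.93% / 14.02% = 0.6161
β_Ulmer = 0.393 × 39.98% / 14.02% = 1.1207
β_P = Σ w_i β_i = 0.22×1.3558 + 0.14×0.7601 + 0.23×1.6932 + 0.21×0.6161 + 0.20×1.1207 = 1.1476
MRP = 8.64% − 4.46% = 4.18%
E(R_P) = R_f + β_P × MRP = 4.46% + 1.1476 × 4.18% = 9.26%

9.26%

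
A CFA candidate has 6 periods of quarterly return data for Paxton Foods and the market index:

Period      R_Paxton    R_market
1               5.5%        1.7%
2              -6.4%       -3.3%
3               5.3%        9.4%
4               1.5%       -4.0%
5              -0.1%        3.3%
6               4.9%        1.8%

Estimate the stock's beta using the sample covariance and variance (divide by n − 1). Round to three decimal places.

Mean R_i = (5.5 − 6.4 + 5.3 + 1.5 − 0.1 + 4.9) / 6 = 1.7833%
Mean R_m = (1.7 − 3.3 + 9.4 − 4.0 + 3.3 + 1.8) / 6 = 1.4833%
Σ(R_i − R̄_i)(R_m − R̄_m) = 66.9083  ⇒  Cov = 66.9083 / 5 = 13.3817
Σ(R_m − R̄_m)² = 119.0683  ⇒  Var(R_m) = 119.0683 / 5 = 23.8137
β = Cov / Var(R_m) = 13.3817 / 23.8137 = 0.5619

0.562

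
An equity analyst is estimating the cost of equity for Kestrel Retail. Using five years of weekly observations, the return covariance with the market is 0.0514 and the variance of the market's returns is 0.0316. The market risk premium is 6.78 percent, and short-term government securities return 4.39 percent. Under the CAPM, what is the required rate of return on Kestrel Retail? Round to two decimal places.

15.42%

β = Cov(R_i, R_m) / Var(R_m) = 0.0514 / 0.0316 = 1.6266
E(R) = R_f + β × MRP = 4.39% + 1.6266 × 6.78% = 15.42%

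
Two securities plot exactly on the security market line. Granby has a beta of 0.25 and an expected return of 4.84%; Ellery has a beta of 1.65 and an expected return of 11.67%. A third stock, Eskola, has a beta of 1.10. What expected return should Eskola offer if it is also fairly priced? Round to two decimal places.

MRP (SML slope) = (11.67% − 4.84%) / (1.65 − 0.25) = 6.83% / 1.40 = 4.8786%
R_f (intercept) = 4.84% − 0.25 × 4.8786% = 3.6204%
E(R_Eskola) = R_f + β × MRP = 3.6204% + 1.10 × 4.8786% = 8.99%

8.99%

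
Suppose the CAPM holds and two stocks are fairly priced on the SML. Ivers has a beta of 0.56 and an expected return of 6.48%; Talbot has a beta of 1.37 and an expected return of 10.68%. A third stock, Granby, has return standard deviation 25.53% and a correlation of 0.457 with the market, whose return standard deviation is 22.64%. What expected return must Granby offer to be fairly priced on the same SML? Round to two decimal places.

MRP = (10.68% − 6.48%) / (1.37 − 0.56) = 5.1852%
R_f = 6.48% − 0.56 × 5.1852% = 3.5763%
β_Granby = ρ·σ_i/σ_m = 0.457 × 25.53 / 22.64 = 0.5153
E(R_Granby) = R_f + β × MRP = 3.5763% + 0.5153 × 5.1852% = 6.25%

6.25%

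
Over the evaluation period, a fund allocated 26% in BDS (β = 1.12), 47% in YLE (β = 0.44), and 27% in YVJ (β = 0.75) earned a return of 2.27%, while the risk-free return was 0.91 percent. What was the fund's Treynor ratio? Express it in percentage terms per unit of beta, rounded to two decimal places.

1.94%

β_P = 0.26×1.12 + 0.47×0.44 + 0.27×0.75 = 0.7005
Treynor = (R_P − R_f) / β_P = (2.27% − 0.91%) / 0.7005 = 1.36% / 0.7005 = 1.94%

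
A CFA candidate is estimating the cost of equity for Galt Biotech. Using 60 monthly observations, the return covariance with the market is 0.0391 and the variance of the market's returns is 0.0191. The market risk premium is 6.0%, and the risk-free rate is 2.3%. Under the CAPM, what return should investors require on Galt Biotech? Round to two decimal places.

β = Cov(R_i, R_m) / Var(R_m) = 0.0391 / 0.0191 = 2.0471
E(R) = R_f + β × MRP = 2.3% + 2.0471 × 6.0% = 14.58%

14.58%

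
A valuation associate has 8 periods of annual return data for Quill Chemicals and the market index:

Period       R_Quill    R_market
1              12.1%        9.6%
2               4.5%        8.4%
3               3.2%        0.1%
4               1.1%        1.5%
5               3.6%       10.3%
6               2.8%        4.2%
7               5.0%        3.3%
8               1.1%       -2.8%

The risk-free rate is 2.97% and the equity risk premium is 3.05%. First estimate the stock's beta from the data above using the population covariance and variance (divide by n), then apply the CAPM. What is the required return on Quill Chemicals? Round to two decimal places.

Mean R_i = (12.1 + 4.5 + 3.2 + 1.1 + 3.6 + 2.8 + 5.0 + 1.1) / 8 = 4.1750%
Mean R_m = (9.6 + 8.4 + 0.1 + 1.5 + 10.3 + 4.2 + 3.3 − 2.8) / 8 = 4.3250%
Σ(R_i − R̄_i)(R_m − R̄_m) = 73.7350  ⇒  Cov = 73.7350 / 8 = 9.2169
Σ(R_m − R̄_m)² = 157.7950  ⇒  Var(R_m) = 157.7950 / 8 = 19.7244
β = Cov / Var(R_m) = 9.2169 / 19.7244 = 0.4673
E(R) = R_f + β × MRP = 2.97% + 0.4673 × 3.05% = 4.40%

4.40%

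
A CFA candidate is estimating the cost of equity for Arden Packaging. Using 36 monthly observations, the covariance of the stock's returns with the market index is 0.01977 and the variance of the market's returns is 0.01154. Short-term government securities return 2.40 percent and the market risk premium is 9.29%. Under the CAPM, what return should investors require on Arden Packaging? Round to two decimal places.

18.32%

β = Cov(R_i, R_m) / Var(R_m) = 0.01977 / 0.01154 = 1.7132
E(R) = R_f + β × MRP = 2.40% + 1.7132 × 9.29% = 18.32%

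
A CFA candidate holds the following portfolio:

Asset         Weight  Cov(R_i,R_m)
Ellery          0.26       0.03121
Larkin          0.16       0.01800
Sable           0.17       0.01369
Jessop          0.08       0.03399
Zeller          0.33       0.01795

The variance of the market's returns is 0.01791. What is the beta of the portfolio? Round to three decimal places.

β_Ellery = 0.03121 / 0.01791 = 1.7426
β_Larkin = 0.01800 / 0.01791 = 1.0050
β_Sable = 0.01369 / 0.01791 = 0.7644
β_Jessop = 0.03399 / 0.01791 = 1.8978
β_Zeller = 0.01795 / 0.01791 = 1.0022
β_P = Σ w_i β_i = 0.26×1.7426 + 0.16×1.0050 + 0.17×0.7644 + 0.08×1.8978 + 0.33×1.0022 = 1.2264

1.226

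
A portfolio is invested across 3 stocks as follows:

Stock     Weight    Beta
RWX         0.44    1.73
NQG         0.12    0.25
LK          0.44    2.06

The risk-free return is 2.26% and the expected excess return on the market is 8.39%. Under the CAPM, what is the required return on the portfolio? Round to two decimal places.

16.50%

β_P = Σ w_i β_i = 0.44×1.73 + 0.12×0.25 + 0.44×2.06 = 1.6976
E(R_P) = R_f + β_P × MRP = 2.26% + 1.6976 × 8.39% = 16.50%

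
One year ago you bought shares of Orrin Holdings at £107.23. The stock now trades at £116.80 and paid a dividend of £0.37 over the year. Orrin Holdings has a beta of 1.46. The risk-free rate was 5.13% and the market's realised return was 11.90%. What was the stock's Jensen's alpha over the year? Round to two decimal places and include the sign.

Realised HPR = (P1 + D1 − P0) / P0 = (116.80 + 0.37 − 107.23) / 107.23 = 9.94 / 107.23 = 9.2698%
MRP = 11.90% − 5.13% = 6.77%
CAPM required = R_f + β·MRP = 5.13% + 1.46 × 6.77% = 15.0142%
α = realised − required = 9.2698% − 15.0142% = -5.74%

-5.74%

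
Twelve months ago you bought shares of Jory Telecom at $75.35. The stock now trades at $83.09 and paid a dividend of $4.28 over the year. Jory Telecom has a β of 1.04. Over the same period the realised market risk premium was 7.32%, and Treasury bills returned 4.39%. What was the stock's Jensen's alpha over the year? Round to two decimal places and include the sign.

+3.95%

Realised HPR = (P1 + D1 − P0) / P0 = (83.09 + 4.28 − 75.35) / 75.35 = 12.02 / 75.35 = 15.9522%
CAPM required = R_f + β·MRP = 4.39% + 1.04 × 7.32% = 12.0028%
α = realised − required = 15.9522% − 12.0028% = +3.95%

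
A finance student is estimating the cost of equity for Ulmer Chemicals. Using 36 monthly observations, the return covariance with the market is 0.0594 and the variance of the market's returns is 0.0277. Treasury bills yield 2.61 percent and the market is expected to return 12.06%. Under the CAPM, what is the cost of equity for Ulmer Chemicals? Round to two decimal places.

22.87%

β = Cov(R_i, R_m) / Var(R_m) = 0.0594 / 0.0277 = 2.1444
MRP = 12.06% − 2.61% = 9.45%
E(R) = R_f + β × MRP = 2.61% + 2.1444 × 9.45% = 22.87%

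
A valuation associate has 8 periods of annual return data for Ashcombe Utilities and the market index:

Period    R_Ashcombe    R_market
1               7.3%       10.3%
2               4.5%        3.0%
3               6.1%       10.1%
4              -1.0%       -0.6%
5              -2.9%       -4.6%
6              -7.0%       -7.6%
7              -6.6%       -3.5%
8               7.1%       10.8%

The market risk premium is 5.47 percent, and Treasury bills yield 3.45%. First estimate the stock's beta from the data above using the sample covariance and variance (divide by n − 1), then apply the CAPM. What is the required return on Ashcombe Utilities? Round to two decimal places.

Mean R_i = (7.3 + 4.5 + 6.1 − 1.0 − 2.9 − 7.0 − 6.6 + 7.1) / 8 = 0.9375%
Mean R_m = (10.3 + 3.0 + 10.1 − 0.6 − 4.6 − 7.6 − 3.5 + 10.8) / 8 = 2.2375%
Σ(R_i − R̄_i)(R_m − R̄_m) = 300.4388  ⇒  Cov = 300.4388 / 7 = 42.9198
Σ(R_m − R̄_m)² = 385.2188  ⇒  Var(R_m) = 385.2188 / 7 = 55.0313
β = Cov / Var(R_m) = 42.9198 / 55.0313 = 0.7799
E(R) = R_f + β × MRP = 3.45% + 0.7799 × 5.47% = 7.72%

7.72%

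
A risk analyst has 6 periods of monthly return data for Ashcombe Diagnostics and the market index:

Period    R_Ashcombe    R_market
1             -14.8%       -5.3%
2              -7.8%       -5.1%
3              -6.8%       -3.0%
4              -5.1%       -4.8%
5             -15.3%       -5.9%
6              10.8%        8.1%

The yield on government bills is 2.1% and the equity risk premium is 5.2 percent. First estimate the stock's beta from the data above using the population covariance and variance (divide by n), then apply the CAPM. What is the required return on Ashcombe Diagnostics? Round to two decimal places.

Mean R_i = (-14.8 − 7.8 − 6.8 − 5.1 − 15.3 + 10.8) / 6 = -6.5000%
Mean R_m = (-5.3 − 5.1 − 3.0 − 4.8 − 5.9 + 8.1) / 6 = -2.6667%
Σ(R_i − R̄_i)(R_m − R̄_m) = 236.8500  ⇒  Cov = 236.8500 / 6 = 39.4750
Σ(R_m − R̄_m)² = 143.8933  ⇒  Var(R_m) = 143.8933 / 6 = 23.9822
β = Cov / Var(R_m) = 39.4750 / 23.9822 = 1.6460
E(R) = R_f + β × MRP = 2.1% + 1.6460 × 5.2% = 10.66%

10.66%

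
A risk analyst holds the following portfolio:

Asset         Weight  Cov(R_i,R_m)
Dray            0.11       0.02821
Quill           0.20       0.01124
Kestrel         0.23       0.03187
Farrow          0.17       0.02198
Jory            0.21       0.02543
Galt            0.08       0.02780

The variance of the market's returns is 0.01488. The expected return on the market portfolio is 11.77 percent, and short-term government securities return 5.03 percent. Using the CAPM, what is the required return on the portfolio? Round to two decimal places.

β_Dray = 0.02821 / 0.01488 = 1.8958
β_Quill = 0.01124 / 0.01488 = 0.7554
β_Kestrel = 0.03187 / 0.01488 = 2.1418
β_Farrow = 0.02198 / 0.01488 = 1.4772
β_Jory = 0.02543 / 0.01488 = 1.7090
β_Galt = 0.02780 / 0.01488 = 1.8683
β_P = Σ w_i β_i = 0.11×1.8958 + 0.20×0.7554 + 0.23×2.1418 + 0.17×1.4772 + 0.21×1.7090 + 0.08×1.8683 = 1.6117
MRP = 11.77% − 5.03% = 6.74%
E(R_P) = R_f + β_P × MRP = 5.03% + 1.6117 × 6.74% = 15.89%

15.89%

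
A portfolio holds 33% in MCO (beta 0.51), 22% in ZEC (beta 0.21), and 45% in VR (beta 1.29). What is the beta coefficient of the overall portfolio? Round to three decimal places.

β_P = Σ w_i β_i = 0.33×0.51 + 0.22×0.21 + 0.45×1.29 = 0.7950

0.795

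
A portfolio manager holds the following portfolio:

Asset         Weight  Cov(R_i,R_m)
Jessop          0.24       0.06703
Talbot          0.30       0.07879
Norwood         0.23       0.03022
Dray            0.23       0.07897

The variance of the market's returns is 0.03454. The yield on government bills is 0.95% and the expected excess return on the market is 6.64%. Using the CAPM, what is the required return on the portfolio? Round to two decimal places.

β_Jessop = 0.06703 / 0.03454 = 1.9406
β_Talbot = 0.07879 / 0.03454 = 2.2811
β_Norwood = 0.03022 / 0.03454 = 0.8749
β_Dray = 0.07897 / 0.03454 = 2.2863
β_P = Σ w_i β_i = 0.24×1.9406 + 0.30×2.2811 + 0.23×0.8749 + 0.23×2.2863 = 1.8772
E(R_P) = R_f + β_P × MRP = 0.95% + 1.8772 × 6.64% = 13.41%

13.41%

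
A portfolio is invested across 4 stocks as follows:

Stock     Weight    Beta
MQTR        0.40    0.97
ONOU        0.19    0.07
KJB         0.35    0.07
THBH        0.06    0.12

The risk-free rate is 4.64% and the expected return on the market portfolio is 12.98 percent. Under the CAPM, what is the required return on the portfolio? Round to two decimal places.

β_P = Σ w_i β_i = 0.40×0.97 + 0.19×0.07 + 0.35×0.07 + 0.06×0.12 = 0.4330
MRP = 12.98% − 4.64% = 8.34%
E(R_P) = R_f + β_P × MRP = 4.64% + 0.4330 × 8.34% = 8.25%

8.25%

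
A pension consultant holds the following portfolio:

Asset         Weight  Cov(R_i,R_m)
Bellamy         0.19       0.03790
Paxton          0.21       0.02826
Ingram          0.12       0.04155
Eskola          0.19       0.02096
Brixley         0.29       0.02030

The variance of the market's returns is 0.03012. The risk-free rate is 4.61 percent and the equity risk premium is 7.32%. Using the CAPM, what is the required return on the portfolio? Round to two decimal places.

β_Bellamy = 0.03790 / 0.03012 = 1.2583
β_Paxton = 0.02826 / 0.03012 = 0.9382
β_Ingram = 0.04155 / 0.03012 = 1.3795
β_Eskola = 0.02096 / 0.03012 = 0.6959
β_Brixley = 0.02030 / 0.03012 = 0.6740
β_P = Σ w_i β_i = 0.19×1.2583 + 0.21×0.9382 + 0.12×1.3795 + 0.19×0.6959 + 0.29×0.6740 = 0.9293
E(R_P) = R_f + β_P × MRP = 4.61% + 0.9293 × 7.32% = 11.41%

11.41%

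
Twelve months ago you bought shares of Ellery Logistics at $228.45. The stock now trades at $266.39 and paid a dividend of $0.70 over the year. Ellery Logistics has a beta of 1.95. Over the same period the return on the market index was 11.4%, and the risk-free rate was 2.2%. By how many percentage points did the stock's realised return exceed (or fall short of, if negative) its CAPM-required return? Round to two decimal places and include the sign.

Realised HPR = (P1 + D1 − P0) / P0 = (266.39 + 0.70 − 228.45) / 228.45 = 38.64 / 228.45 = 16.9140%
MRP = 11.4% − 2.2% = 9.20%
CAPM required = R_f + β·MRP = 2.2% + 1.95 × 9.2% = 20.1400%
α = realised − required = 16.9140% − 20.1400% = -3.23%

-3.23%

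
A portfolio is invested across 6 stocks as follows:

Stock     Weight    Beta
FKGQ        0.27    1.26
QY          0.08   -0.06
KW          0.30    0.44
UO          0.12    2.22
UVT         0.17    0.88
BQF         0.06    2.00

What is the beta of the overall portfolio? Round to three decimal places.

β_P = Σ w_i β_i = 0.27×1.26 + 0.08×-0.06 + 0.30×0.44 + 0.12×2.22 + 0.17×0.88 + 0.06×2.00 = 1.0034

1.003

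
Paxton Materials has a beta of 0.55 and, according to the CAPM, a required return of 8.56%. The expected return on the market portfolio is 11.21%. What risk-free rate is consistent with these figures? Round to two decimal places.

E(R) = R_f + β(E(R_m) − R_f) = R_f(1 − β) + β·E(R_m)
8.56% = R_f × (1 − 0.55) + 0.55 × 11.21%
8.56% = R_f × 0.45 + 6.1655%
R_f = (8.56% − 6.1655%) / 0.45 = 5.32%

5.32%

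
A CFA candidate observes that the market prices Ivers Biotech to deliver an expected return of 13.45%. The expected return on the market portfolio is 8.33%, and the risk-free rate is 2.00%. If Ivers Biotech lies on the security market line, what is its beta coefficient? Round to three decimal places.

1.809

MRP = 8.33% − 2.00% = 6.33%
β = (E(R) − R_f) / MRP = (13.45% − 2.00%) / 6.33% = 11.45% / 6.33% = 1.809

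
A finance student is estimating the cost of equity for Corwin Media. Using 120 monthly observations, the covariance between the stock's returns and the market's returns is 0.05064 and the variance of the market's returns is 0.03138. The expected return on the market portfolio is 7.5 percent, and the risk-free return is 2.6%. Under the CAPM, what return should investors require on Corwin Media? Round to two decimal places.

β = Cov(R_i, R_m) / Var(R_m) = 0.05064 / 0.03138 = 1.6138
MRP = 7.5% − 2.6% = 4.90%
E(R) = R_f + β × MRP = 2.6% + 1.6138 × 4.9% = 10.51%

10.51%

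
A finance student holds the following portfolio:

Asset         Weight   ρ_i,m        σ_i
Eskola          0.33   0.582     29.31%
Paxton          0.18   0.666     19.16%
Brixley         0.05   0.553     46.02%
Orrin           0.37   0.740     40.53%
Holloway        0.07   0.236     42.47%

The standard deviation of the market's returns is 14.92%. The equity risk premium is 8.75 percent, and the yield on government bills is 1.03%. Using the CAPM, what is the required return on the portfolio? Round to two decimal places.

β_Eskola = 0.582 × 29.31% / 14.92% = 1.1433
β_Paxton = 0.666 × 19.16% / 14.92% = 0.8553
β_Brixley = 0.553 × 46.02% / 14.92% = 1.7057
β_Orrin = 0.740 × 40.53% / 14.92% = 2.0102
β_Holloway = 0.236 × 42.47% / 14.92% = 0.6718
β_P = Σ w_i β_i = 0.33×1.1433 + 0.18×0.8553 + 0.05×1.7057 + 0.37×2.0102 + 0.07×0.6718 = 1.4073
E(R_P) = R_f + β_P × MRP = 1.03% + 1.4073 × 8.75% = 13.34%

13.34%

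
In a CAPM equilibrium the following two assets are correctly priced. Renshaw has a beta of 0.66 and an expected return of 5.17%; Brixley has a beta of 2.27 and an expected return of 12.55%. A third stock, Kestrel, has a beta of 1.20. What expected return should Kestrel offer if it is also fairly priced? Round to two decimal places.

MRP (SML slope) = (12.55% − 5.17%) / (2.27 − 0.66) = 7.38% / 1.61 = 4.5839%
R_f (intercept) = 5.17% − 0.66 × 4.5839% = 2.1446%
E(R_Kestrel) = R_f + β × MRP = 2.1446% + 1.20 × 4.5839% = 7.65%

7.65%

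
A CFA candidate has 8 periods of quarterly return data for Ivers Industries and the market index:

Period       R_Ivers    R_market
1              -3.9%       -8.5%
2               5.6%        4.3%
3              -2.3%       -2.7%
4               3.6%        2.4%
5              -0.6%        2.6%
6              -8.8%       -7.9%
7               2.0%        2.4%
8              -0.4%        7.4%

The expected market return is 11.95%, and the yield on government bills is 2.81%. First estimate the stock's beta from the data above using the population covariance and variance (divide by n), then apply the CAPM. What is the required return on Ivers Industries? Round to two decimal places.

Mean R_i = (-3.9 + 5.6 − 2.3 + 3.6 − 0.6 − 8.8 + 2.0 − 0.4) / 8 = -0.6000%
Mean R_m = (-8.5 + 4.3 − 2.7 + 2.4 + 2.6 − 7.9 + 2.4 + 7.4) / 8 = 0.0000%
Σ(R_i − R̄_i)(R_m − R̄_m) = 141.8800  ⇒  Cov = 141.8800 / 8 = 17.7350
Σ(R_m − R̄_m)² = 233.4800  ⇒  Var(R_m) = 233.4800 / 8 = 29.1850
β = Cov / Var(R_m) = 17.7350 / 29.1850 = 0.6077
MRP = 11.95% − 2.81% = 9.14%
E(R) = R_f + β × MRP = 2.81% + 0.6077 × 9.14% = 8.36%

8.36%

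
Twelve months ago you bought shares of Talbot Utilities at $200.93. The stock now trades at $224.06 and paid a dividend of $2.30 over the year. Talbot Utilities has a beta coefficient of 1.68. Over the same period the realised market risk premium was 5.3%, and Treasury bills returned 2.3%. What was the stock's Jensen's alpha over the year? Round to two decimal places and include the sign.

+1.45%

Realised HPR = (P1 + D1 − P0) / P0 = (224.06 + 2.30 − 200.93) / 200.93 = 25.43 / 200.93 = 12.6561%
CAPM required = R_f + β·MRP = 2.3% + 1.68 × 5.3% = 11.2040%
α = realised − required = 12.6561% − 11.2040% = +1.45%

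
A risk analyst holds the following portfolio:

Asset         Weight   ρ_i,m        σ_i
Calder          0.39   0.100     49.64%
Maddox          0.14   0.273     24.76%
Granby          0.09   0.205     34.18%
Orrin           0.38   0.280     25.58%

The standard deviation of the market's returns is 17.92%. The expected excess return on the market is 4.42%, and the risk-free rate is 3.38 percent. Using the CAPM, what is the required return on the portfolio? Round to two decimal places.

4.92%

β_Calder = 0.100 × 49.64% / 17.92% = 0.2770
β_Maddox = 0.273 × 24.76% / 17.92% = 0.3772
β_Granby = 0.205 × 34.18% / 17.92% = 0.3910
β_Orrin = 0.280 × 25.58% / 17.92% = 0.3997
β_P = Σ w_i β_i = 0.39×0.2770 + 0.14×0.3772 + 0.09×0.3910 + 0.38×0.3997 = 0.3479
E(R_P) = R_f + β_P × MRP = 3.38% + 0.3479 × 4.42% = 4.92%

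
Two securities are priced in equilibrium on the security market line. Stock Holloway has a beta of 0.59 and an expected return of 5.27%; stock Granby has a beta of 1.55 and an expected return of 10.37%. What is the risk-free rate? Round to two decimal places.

2.14%

Both satisfy E(R) = R_f + β·MRP, so the slope of the SML is
MRP = (10.37% − 5.27%) / (1.55 − 0.59) = 5.10% / 0.96 = 5.3125%
R_f = E(R_Holloway) − β_Holloway·MRP = 5.27% − 0.59 × 5.3125% = 2.1356%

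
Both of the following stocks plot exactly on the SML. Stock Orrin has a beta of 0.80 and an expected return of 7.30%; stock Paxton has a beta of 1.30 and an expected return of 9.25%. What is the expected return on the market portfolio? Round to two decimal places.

Both satisfy E(R) = R_f + β·MRP, so the slope of the SML is
MRP = (9.25% − 7.30%) / (1.30 − 0.80) = 1.95% / 0.50 = 3.9000%
R_f = E(R_Orrin) − β_Orrin·MRP = 7.30% − 0.80 × 3.9000% = 4.1800%
E(R_m) = R_f + MRP = 4.1800% + 3.9000% = 8.08%

8.08%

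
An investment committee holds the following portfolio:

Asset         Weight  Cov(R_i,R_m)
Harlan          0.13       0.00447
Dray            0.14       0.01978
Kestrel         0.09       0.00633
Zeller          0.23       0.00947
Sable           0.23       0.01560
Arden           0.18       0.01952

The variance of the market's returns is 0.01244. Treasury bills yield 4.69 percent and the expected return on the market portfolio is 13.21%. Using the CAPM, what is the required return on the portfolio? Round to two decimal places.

13.73%

β_Harlan = 0.00447 / 0.01244 = 0.3593
β_Dray = 0.01978 / 0.01244 = 1.5900
β_Kestrel = 0.00633 / 0.01244 = 0.5088
β_Zeller = 0.00947 / 0.01244 = 0.7613
β_Sable = 0.01560 / 0.01244 = 1.2540
β_Arden = 0.01952 / 0.01244 = 1.5691
β_P = Σ w_i β_i = 0.13×0.3593 + 0.14×1.5900 + 0.09×0.5088 + 0.23×0.7613 + 0.23×1.2540 + 0.18×1.5691 = 1.0611
MRP = 13.21% − 4.69% = 8.52%
E(R_P) = R_f + β_P × MRP = 4.69% + 1.0611 × 8.52% = 13.73%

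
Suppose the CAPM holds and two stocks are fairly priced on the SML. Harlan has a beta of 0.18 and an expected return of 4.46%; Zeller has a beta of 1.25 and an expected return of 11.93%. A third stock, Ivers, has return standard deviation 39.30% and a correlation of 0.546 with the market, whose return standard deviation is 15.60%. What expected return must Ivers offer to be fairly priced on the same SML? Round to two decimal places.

12.81%

MRP = (11.93% − 4.46%) / (1.25 − 0.18) = 6.9813%
R_f = 4.46% − 0.18 × 6.9813% = 3.2034%
β_Ivers = ρ·σ_i/σ_m = 0.546 × 39.30 / 15.60 = 1.3755
E(R_Ivers) = R_f + β × MRP = 3.2034% + 1.3755 × 6.9813% = 12.81%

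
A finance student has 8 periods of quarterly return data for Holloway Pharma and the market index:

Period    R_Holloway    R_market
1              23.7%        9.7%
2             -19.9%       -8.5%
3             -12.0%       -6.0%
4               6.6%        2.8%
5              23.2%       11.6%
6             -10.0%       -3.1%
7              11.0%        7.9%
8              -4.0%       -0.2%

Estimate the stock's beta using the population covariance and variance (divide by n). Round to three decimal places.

Mean R_i = (23.7 − 19.9 − 12.0 + 6.6 + 23.2 − 10.0 + 11.0 − 4.0) / 8 = 2.3250%
Mean R_m = (9.7 − 8.5 − 6.0 + 2.8 + 11.6 − 3.1 + 7.9 − 0.2) / 8 = 1.7750%
Σ(R_i − R̄_i)(R_m − R̄_m) = 844.3250  ⇒  Cov = 844.3250 / 8 = 105.5406
Σ(R_m − R̄_m)² = 391.5950  ⇒  Var(R_m) = 391.5950 / 8 = 48.9494
β = Cov / Var(R_m) = 105.5406 / 48.9494 = 2.1561

2.156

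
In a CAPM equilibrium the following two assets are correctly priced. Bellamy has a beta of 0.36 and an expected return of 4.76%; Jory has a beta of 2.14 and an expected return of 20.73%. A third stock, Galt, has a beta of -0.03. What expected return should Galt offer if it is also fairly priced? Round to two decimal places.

MRP (SML slope) = (20.73% − 4.76%) / (2.14 − 0.36) = 15.97% / 1.78 = 8.9719%
R_f (intercept) = 4.76% − 0.36 × 8.9719% = 1.5301%
E(R_Galt) = R_f + β × MRP = 1.5301% + -0.03 × 8.9719% = 1.26%

1.26%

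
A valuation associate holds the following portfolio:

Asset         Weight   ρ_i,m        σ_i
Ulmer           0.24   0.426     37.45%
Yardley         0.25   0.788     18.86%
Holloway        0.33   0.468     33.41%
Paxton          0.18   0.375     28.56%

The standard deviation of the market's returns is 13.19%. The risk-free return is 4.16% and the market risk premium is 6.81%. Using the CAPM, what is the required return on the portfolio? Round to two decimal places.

β_Ulmer = 0.426 × 37.45% / 13.19% = 1.2095
β_Yardley = 0.788 × 18.86% / 13.19% = 1.1267
β_Holloway = 0.468 × 33.41% / 13.19% = 1.1854
β_Paxton = 0.375 × 28.56% / 13.19% = 0.8120
β_P = Σ w_i β_i = 0.24×1.2095 + 0.25×1.1267 + 0.33×1.1854 + 0.18×0.8120 = 1.1093
E(R_P) = R_f + β_P × MRP = 4.16% + 1.1093 × 6.81% = 11.71%

11.71%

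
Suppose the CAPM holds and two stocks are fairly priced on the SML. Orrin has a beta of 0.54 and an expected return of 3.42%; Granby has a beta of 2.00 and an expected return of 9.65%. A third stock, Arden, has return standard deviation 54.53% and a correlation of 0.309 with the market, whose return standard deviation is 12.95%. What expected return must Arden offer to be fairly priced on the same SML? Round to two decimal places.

MRP = (9.65% − 3.42%) / (2.00 − 0.54) = 4.2671%
R_f = 3.42% − 0.54 × 4.2671% = 1.1158%
β_Arden = ρ·σ_i/σ_m = 0.309 × 54.53 / 12.95 = 1.3011
E(R_Arden) = R_f + β × MRP = 1.1158% + 1.3011 × 4.2671% = 6.67%

6.67%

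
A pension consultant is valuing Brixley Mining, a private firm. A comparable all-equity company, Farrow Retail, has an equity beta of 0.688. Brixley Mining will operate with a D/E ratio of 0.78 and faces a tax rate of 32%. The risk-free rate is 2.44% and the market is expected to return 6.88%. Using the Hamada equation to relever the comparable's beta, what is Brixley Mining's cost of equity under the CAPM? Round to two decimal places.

β_L = β_U × [1 + (1 − t)(D/E)] = 0.688 × [1 + (1 − 0.32) × 0.78]
    = 0.688 × [1 + 0.68 × 0.78] = 0.688 × 1.5304 = 1.0529
MRP = 6.88% − 2.44% = 4.44%
E(R) = R_f + β_L × MRP = 2.44% + 1.0529 × 4.44% = 7.11%

7.11%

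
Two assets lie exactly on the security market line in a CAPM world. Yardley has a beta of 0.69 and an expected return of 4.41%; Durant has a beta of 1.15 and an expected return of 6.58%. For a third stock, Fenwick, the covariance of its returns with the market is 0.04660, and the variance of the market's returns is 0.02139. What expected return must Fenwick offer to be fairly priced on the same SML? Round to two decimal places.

11.43%

MRP = (6.58% − 4.41%) / (1.15 − 0.69) = 4.7174%
R_f = 4.41% − 0.69 × 4.7174% = 1.1550%
β_Fenwick = Cov / Var(R_m) = 0.04660 / 0.02139 = 2.1786
E(R_Fenwick) = R_f + β × MRP = 1.1550% + 2.1786 × 4.7174% = 11.43%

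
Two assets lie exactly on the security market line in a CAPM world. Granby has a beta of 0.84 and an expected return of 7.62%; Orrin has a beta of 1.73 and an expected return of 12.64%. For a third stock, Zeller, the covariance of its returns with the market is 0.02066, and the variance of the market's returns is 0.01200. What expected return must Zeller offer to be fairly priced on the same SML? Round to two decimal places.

MRP = (12.64% − 7.62%) / (1.73 − 0.84) = 5.6404%
R_f = 7.62% − 0.84 × 5.6404% = 2.8821%
β_Zeller = Cov / Var(R_m) = 0.02066 / 0.01200 = 1.7217
E(R_Zeller) = R_f + β × MRP = 2.8821% + 1.7217 × 5.6404% = 12.59%

12.59%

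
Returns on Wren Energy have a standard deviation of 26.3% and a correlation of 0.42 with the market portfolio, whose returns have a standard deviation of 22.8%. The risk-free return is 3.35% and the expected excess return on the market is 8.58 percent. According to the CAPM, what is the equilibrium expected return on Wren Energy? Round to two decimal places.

7.51%

β = ρ × σ_i / σ_m = 0.42 × 26.3% / 22.8% = 0.4845
E(R) = 3.35% + 0.4845 × 8.58% = 7.51%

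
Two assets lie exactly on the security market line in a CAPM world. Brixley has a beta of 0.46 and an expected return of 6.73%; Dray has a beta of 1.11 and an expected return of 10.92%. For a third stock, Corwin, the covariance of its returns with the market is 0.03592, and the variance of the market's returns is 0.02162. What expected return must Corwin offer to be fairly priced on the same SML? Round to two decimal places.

MRP = (10.92% − 6.73%) / (1.11 − 0.46) = 6.4462%
R_f = 6.73% − 0.46 × 6.4462% = 3.7647%
β_Corwin = Cov / Var(R_m) = 0.03592 / 0.02162 = 1.6614
E(R_Corwin) = R_f + β × MRP = 3.7647% + 1.6614 × 6.4462% = 14.47%

14.47%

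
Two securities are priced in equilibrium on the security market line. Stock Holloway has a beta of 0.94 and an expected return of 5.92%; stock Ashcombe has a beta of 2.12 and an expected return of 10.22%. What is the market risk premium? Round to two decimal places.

3.64%

Both satisfy E(R) = R_f + β·MRP, so the slope of the SML is
MRP = (10.22% − 5.92%) / (2.12 − 0.94) = 4.30% / 1.18 = 3.6441%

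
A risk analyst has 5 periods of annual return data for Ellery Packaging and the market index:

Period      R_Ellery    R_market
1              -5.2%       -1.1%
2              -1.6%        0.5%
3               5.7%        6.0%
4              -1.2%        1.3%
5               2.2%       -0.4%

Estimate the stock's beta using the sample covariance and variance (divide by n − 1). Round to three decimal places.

1.173

Mean R_i = (-5.2 − 1.6 + 5.7 − 1.2 + 2.2) / 5 = -0.0200%
Mean R_m = (-1.1 + 0.5 + 6.0 + 1.3 − 0.4) / 5 = 1.2600%
Σ(R_i − R̄_i)(R_m − R̄_m) = 36.8060  ⇒  Cov = 36.8060 / 4 = 9.2015
Σ(R_m − R̄_m)² = 31.3720  ⇒  Var(R_m) = 31.3720 / 4 = 7.8430
β = Cov / Var(R_m) = 9.2015 / 7.8430 = 1.1732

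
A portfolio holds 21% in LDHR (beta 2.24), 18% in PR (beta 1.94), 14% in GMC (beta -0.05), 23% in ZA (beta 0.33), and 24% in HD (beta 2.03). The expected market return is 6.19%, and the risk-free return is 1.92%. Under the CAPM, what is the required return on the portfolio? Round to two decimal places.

7.79%

β_P = Σ w_i β_i = 0.21×2.24 + 0.18×1.94 + 0.14×-0.05 + 0.23×0.33 + 0.24×2.03 = 1.3757
MRP = 6.19% − 1.92% = 4.27%
E(R_P) = R_f + β_P × MRP = 1.92% + 1.3757 × 4.27% = 7.79%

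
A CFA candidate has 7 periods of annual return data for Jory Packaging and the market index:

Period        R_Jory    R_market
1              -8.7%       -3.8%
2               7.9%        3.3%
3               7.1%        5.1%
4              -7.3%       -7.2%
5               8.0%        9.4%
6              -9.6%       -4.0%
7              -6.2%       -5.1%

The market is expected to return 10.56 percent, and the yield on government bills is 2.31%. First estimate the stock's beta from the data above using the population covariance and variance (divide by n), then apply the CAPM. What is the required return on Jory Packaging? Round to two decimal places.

12.60%

Mean R_i = (-8.7 + 7.9 + 7.1 − 7.3 + 8.0 − 9.6 − 6.2) / 7 = -1.2571%
Mean R_m = (-3.8 + 3.3 + 5.1 − 7.2 + 9.4 − 4.0 − 5.1) / 7 = -0.3286%
Σ(R_i − R̄_i)(R_m − R̄_m) = 290.2286  ⇒  Cov = 290.2286 / 7 = 41.4612
Σ(R_m − R̄_m)² = 232.7943  ⇒  Var(R_m) = 232.7943 / 7 = 33.2563
β = Cov / Var(R_m) = 41.4612 / 33.2563 = 1.2467
MRP = 10.56% − 2.31% = 8.25%
E(R) = R_f + β × MRP = 2.31% + 1.2467 × 8.25% = 12.60%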